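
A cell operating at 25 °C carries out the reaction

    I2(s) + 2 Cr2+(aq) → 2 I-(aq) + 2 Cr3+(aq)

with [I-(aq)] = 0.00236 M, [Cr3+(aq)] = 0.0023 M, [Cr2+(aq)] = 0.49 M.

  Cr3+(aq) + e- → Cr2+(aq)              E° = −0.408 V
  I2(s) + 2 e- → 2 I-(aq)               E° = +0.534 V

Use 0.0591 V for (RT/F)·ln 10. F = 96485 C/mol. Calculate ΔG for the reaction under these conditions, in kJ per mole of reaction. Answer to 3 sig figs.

−238 kJ/mol

E°cell = +0.534 − (−0.408) = +0.942 V; the balanced reaction transfers n = 2 electrons.
Q = ([I-(aq)]^2·[Cr3+(aq)]^2) / [Cr2+(aq)]^2 = 1.23×10^−10, so log Q = −9.911 and E = +0.942 − (0.0591/2)(−9.911) = +1.2349 V.
Then ΔG = −nFE = −2 × 96485 × +1.2349 J/mol = −238 kJ/mol.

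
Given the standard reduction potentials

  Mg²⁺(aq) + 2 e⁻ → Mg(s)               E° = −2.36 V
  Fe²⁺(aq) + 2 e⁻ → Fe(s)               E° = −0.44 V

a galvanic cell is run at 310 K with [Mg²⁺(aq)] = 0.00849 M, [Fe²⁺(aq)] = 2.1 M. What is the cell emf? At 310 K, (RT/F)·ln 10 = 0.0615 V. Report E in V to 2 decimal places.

Since E°(Fe²⁺/Fe) > E°(Mg²⁺/Mg), Fe²⁺/Fe serves as the cathode.
E°cell = −0.44 − (−2.36) = +1.92 V, with n = 2 electrons transferred.
For the overall reaction Fe²⁺(aq) + Mg(s) → Fe(s) + Mg²⁺(aq), Q = [Mg²⁺(aq)] / [Fe²⁺(aq)] = 0.00404, giving log Q = −2.393.
By the Nernst equation, E = +1.92 − (0.0615/2)·(−2.393) = +1.99 V.

+1.99 V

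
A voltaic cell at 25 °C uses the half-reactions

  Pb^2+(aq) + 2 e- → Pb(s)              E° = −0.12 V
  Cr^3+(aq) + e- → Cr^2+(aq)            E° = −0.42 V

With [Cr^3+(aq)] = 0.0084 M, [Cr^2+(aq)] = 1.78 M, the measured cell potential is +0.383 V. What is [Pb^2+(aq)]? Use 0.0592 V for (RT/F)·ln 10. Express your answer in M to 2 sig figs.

Pb²⁺/Pb is the cathode (higher E°); E°cell = −0.12 − (−0.42) = +0.30 V with n = 2.
From the Nernst equation, log Q = n(E° − E)/0.0592 = 2·(+0.30 − (+0.383))/0.0592 = −2.804.
For Pb^2+(aq) + 2 Cr^2+(aq) → Pb(s) + 2 Cr^3+(aq), the reaction quotient is Q = [Cr^3+(aq)]^2 / ([Pb^2+(aq)]·[Cr^2+(aq)]^2).
Solving for the unknown gives log [Pb^2+(aq)] = −1.848, so [Pb^2+(aq)] ≈ 0.014 M.

0.014 M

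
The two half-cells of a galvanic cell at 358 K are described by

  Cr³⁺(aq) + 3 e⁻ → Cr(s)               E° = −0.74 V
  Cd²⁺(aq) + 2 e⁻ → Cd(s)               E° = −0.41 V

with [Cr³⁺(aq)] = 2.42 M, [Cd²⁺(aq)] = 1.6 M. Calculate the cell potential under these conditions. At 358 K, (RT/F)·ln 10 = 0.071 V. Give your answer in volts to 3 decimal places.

+0.328 V

Cd²⁺/Cd is reduced (cathode, E° = −0.41 V) and Cr³⁺/Cr is oxidized (anode).
The standard potential is −0.41 − (−0.74) = +0.33 V and the balanced reaction transfers n = 6 electrons.
Balancing gives 3 Cd²⁺(aq) + 2 Cr(s) → 3 Cd(s) + 2 Cr³⁺(aq); hence Q = [Cr³⁺(aq)]^2 / [Cd²⁺(aq)]^3 = 1.43 (log Q = 0.155).
Applying E = E° − (RT ln10/nF)·log Q gives +0.33 − (0.071/6)(0.155) = +0.328 V.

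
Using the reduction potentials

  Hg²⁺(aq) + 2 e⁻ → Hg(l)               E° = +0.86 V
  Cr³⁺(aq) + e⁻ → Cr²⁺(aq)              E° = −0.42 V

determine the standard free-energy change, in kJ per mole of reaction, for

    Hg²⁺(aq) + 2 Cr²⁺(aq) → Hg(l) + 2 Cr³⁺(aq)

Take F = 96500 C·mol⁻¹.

In the reaction as written Hg²⁺(aq) is reduced, so the Hg²⁺/Hg couple is the cathode and Cr³⁺/Cr²⁺ is the anode.
E°cell = +0.86 − (−0.42) = +1.28 V; balancing electrons gives n = 2.
ΔG° = −nFE°cell = −(2)(96500)(+1.28) J/mol = −247 kJ/mol.

−247 kJ/mol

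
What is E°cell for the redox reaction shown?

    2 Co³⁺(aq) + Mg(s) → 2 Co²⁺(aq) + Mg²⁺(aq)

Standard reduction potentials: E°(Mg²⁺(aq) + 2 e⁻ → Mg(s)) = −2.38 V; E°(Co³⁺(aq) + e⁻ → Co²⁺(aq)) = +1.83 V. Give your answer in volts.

+4.21 V

Co³⁺(aq) gains electrons, so the Co³⁺/Co²⁺ couple is the cathode; the Mg²⁺/Mg couple is the anode.
E°cell = E°(cathode) − E°(anode) = +1.83 − (−2.38) = +4.21 V.
The positive value indicates the reaction is spontaneous as written.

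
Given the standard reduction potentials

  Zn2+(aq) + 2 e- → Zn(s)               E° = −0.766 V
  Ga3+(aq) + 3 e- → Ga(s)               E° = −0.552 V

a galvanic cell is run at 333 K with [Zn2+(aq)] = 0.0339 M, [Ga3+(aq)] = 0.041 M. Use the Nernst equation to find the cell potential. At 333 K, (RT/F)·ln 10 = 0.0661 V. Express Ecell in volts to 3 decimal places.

Since E°(Ga³⁺/Ga) > E°(Zn²⁺/Zn), Ga³⁺/Ga serves as the cathode.
The standard potential is −0.552 − (−0.766) = +0.214 V and the balanced reaction transfers n = 6 electrons.
Balancing gives 2 Ga3+(aq) + 3 Zn(s) → 2 Ga(s) + 3 Zn2+(aq); hence Q = [Zn2+(aq)]^3 / [Ga3+(aq)]^2 = 0.0232 (log Q = −1.635).
By the Nernst equation, E = +0.214 − (0.0661/6)·(−1.635) = +0.232 V.

+0.232 V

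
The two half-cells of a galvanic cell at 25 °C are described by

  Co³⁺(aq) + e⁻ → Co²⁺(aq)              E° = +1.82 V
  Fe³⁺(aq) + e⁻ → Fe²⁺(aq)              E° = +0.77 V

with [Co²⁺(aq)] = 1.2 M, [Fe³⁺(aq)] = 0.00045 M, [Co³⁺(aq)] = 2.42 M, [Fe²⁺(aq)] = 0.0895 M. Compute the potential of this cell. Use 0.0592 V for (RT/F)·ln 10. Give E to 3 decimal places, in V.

+1.204 V

Since E°(Co³⁺/Co²⁺) > E°(Fe³⁺/Fe²⁺), Co³⁺/Co²⁺ serves as the cathode.
The standard potential is +1.82 − (+0.77) = +1.05 V and the balanced reaction transfers n = 1 electron.
Balancing gives Co³⁺(aq) + Fe²⁺(aq) → Co²⁺(aq) + Fe³⁺(aq); hence Q = ([Co²⁺(aq)]·[Fe³⁺(aq)]) / ([Co³⁺(aq)]·[Fe²⁺(aq)]) = 0.00249 (log Q = −2.603).
E = E° − (0.0592/n)·log Q = +1.05 − (0.0592/1)(−2.603) = +1.204 V.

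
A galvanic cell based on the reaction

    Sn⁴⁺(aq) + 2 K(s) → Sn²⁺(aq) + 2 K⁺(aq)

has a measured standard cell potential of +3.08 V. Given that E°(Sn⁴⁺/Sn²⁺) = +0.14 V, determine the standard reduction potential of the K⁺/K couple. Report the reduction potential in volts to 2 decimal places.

−2.94 V

In the reaction as written the Sn⁴⁺/Sn²⁺ couple is reduced (cathode) and K⁺/K is oxidized (anode), so E°cell = E°(Sn⁴⁺/Sn²⁺) − E°(K⁺/K).
E°(K⁺/K) = E°(cathode) − E°cell = +0.14 − (+3.08) = −2.94 V.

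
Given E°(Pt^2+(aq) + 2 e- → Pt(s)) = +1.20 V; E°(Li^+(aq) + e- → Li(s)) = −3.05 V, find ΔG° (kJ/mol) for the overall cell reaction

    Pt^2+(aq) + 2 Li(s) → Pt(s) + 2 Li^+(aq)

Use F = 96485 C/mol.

In the reaction as written Pt^2+(aq) is reduced, so the Pt²⁺/Pt couple is the cathode and Li⁺/Li is the anode.
E°cell = +1.20 − (−3.05) = +4.25 V; balancing electrons gives n = 2.
ΔG° = −nFE°cell = −(2)(96485)(+4.25) J/mol = −820 kJ/mol.

−820 kJ/mol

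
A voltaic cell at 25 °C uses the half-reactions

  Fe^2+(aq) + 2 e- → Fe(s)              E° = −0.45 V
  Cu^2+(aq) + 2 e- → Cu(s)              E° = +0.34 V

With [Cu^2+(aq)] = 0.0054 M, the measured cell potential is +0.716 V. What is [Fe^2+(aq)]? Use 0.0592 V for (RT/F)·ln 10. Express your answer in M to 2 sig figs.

The Cu²⁺/Cu couple has the larger reduction potential, so it is the cathode: E°cell = +0.34 − (−0.45) = +0.79 V and n = 2.
Rearranging E = E° − (0.0592/n)·log Q gives log Q = 2(+0.79 − (+0.716))/0.0592 = 2.500.
For Cu^2+(aq) + Fe(s) → Cu(s) + Fe^2+(aq), the reaction quotient is Q = [Fe^2+(aq)] / [Cu^2+(aq)].
Isolating [Fe^2+(aq)] in Q = 10^{2.500} yields log [Fe^2+(aq)] = 0.232, i.e. 1.7 M.

1.7 M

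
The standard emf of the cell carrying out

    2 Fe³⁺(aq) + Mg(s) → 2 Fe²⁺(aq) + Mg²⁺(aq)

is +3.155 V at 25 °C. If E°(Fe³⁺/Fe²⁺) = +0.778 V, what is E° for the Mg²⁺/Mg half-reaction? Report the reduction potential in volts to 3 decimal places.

−2.377 V

In the reaction as written the Fe³⁺/Fe²⁺ couple is reduced (cathode) and Mg²⁺/Mg is oxidized (anode), so E°cell = E°(Fe³⁺/Fe²⁺) − E°(Mg²⁺/Mg).
E°(Mg²⁺/Mg) = E°(cathode) − E°cell = +0.778 − (+3.155) = −2.377 V.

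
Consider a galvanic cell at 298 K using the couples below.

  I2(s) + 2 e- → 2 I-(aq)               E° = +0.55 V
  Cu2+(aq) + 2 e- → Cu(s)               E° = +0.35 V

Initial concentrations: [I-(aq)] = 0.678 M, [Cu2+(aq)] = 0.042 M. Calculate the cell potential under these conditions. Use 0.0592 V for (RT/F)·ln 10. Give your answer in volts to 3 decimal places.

Since E°(I₂/I⁻) > E°(Cu²⁺/Cu), I₂/I⁻ serves as the cathode.
The standard potential is +0.55 − (+0.35) = +0.20 V and the balanced reaction transfers n = 2 electrons.
Balancing gives I2(s) + Cu(s) → 2 I-(aq) + Cu2+(aq); hence Q = [I-(aq)]^2·[Cu2+(aq)] = 0.0193 (log Q = −1.714).
Applying E = E° − (RT ln10/nF)·log Q gives +0.20 − (0.0592/2)(−1.714) = +0.251 V.

+0.251 V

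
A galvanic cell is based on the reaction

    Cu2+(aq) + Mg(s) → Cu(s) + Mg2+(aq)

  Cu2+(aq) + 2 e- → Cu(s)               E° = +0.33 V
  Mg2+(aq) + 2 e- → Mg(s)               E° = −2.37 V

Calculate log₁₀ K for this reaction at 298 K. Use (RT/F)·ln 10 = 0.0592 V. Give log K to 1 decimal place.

The Cu²⁺/Cu couple is reduced (cathode); E°cell = +0.33 − (−2.37) = +2.70 V with n = 2.
At equilibrium E = 0, so log K = nE°cell / 0.0592 = (2)(+2.70) / 0.0592 = 91.2.

log K = 91.2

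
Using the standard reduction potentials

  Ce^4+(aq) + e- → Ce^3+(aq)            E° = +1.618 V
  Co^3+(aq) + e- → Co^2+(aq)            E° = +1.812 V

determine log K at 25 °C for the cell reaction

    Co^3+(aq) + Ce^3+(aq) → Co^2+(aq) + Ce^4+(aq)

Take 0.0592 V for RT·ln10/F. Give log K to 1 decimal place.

The Co³⁺/Co²⁺ couple is reduced (cathode); E°cell = +1.812 − (+1.618) = +0.194 V with n = 1.
At equilibrium E = 0, so log K = nE°cell / 0.0592 = (1)(+0.194) / 0.0592 = 3.3.

log K = 3.3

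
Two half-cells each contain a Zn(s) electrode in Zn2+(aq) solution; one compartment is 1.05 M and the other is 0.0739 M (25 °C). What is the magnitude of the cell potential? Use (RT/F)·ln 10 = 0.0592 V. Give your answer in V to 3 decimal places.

For a concentration cell E°cell = 0, since both electrodes use the same couple.
The compartment with the higher Zn2+(aq) concentration (1.05 M) acts as the cathode; ions are reduced there and produced at the dilute (0.0739 M) anode.
With n = 2, Ecell = −(0.0592/2)·log([dilute]/[conc]) = −(0.0592/2)·log(0.0739/1.05) = +0.034 V.

0.034 V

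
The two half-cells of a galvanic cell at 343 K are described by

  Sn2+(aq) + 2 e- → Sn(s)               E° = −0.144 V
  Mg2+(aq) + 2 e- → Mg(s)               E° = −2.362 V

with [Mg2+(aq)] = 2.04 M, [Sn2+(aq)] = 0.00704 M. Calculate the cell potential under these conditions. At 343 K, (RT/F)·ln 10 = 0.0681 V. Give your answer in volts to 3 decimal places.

Sn²⁺/Sn is reduced (cathode, E° = −0.144 V) and Mg²⁺/Mg is oxidized (anode).
The standard potential is −0.144 − (−2.362) = +2.218 V and the balanced reaction transfers n = 2 electrons.
For the overall reaction Sn2+(aq) + Mg(s) → Sn(s) + Mg2+(aq), Q = [Mg2+(aq)] / [Sn2+(aq)] = 290, giving log Q = 2.462.
By the Nernst equation, E = +2.218 − (0.0681/2)·(2.462) = +2.134 V.

+2.134 V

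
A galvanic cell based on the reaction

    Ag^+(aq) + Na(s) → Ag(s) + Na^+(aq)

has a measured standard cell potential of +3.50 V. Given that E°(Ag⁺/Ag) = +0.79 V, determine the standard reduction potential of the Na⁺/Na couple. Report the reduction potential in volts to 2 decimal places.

In the reaction as written the Ag⁺/Ag couple is reduced (cathode) and Na⁺/Na is oxidized (anode), so E°cell = E°(Ag⁺/Ag) − E°(Na⁺/Na).
E°(Na⁺/Na) = E°(cathode) − E°cell = +0.79 − (+3.50) = −2.71 V.

−2.71 V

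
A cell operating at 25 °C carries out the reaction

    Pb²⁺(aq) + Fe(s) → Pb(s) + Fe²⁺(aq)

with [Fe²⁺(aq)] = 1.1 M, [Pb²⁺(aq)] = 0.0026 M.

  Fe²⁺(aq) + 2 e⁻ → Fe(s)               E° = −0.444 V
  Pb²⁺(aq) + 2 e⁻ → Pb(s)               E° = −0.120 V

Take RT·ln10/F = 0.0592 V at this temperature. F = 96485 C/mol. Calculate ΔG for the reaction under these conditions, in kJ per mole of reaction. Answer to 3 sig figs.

−47.5 kJ/mol

E°cell = −0.120 − (−0.444) = +0.324 V; the balanced reaction transfers n = 2 electrons.
Here Q = [Fe²⁺(aq)] / [Pb²⁺(aq)] = 423 (log Q = 2.626), giving E = +0.324 − (0.0592/2)·(2.626) = +0.2463 V.
ΔG = −nFE = −(2)(96485)(+0.2463) J/mol = −47.5 kJ/mol.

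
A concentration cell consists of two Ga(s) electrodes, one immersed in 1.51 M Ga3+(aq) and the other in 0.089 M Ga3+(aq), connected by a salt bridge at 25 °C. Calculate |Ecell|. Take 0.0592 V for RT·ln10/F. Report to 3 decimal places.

For a concentration cell E°cell = 0, since both electrodes use the same couple.
The compartment with the higher Ga3+(aq) concentration (1.51 M) acts as the cathode; ions are reduced there and produced at the dilute (0.089 M) anode.
With n = 3, Ecell = −(0.0592/3)·log([dilute]/[conc]) = −(0.0592/3)·log(0.089/1.51) = +0.024 V.

0.024 V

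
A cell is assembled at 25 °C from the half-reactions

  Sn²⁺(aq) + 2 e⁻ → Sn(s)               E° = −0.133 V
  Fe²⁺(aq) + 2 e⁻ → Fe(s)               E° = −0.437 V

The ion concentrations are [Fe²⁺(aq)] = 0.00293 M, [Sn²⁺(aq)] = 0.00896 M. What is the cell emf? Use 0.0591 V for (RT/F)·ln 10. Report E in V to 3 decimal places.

Since E°(Sn²⁺/Sn) > E°(Fe²⁺/Fe), Sn²⁺/Sn serves as the cathode.
The standard potential is −0.133 − (−0.437) = +0.304 V and the balanced reaction transfers n = 2 electrons.
Balancing gives Sn²⁺(aq) + Fe(s) → Sn(s) + Fe²⁺(aq); hence Q = [Fe²⁺(aq)] / [Sn²⁺(aq)] = 0.327 (log Q = −0.485).
Applying E = E° − (RT ln10/nF)·log Q gives +0.304 − (0.0591/2)(−0.485) = +0.318 V.

+0.318 V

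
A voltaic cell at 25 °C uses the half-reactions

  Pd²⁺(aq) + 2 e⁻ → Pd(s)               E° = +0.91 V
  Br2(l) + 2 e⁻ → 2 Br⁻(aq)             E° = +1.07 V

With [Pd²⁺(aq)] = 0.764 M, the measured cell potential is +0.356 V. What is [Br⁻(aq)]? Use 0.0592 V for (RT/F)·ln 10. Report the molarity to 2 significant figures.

The Br₂/Br⁻ couple has the larger reduction potential, so it is the cathode: E°cell = +1.07 − (+0.91) = +0.16 V and n = 2.
Since E = E° − (0.0592/n)·log Q, log Q = n(E° − E)/0.0592 = −6.622.
The balanced reaction is Br2(l) + Pd(s) → 2 Br⁻(aq) + Pd²⁺(aq), so Q = [Br⁻(aq)]^2·[Pd²⁺(aq)].
Isolating [Br⁻(aq)] in Q = 10^{−6.622} yields log [Br⁻(aq)] = −3.253, i.e. 0.00056 M.

0.00056 M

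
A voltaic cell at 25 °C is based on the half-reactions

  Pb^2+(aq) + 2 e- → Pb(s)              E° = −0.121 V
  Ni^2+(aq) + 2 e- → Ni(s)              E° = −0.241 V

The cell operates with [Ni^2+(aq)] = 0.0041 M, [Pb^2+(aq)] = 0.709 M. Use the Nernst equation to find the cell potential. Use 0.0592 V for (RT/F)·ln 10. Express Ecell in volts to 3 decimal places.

+0.186 V

Since E°(Pb²⁺/Pb) > E°(Ni²⁺/Ni), Pb²⁺/Pb serves as the cathode.
E°cell = E°cat − E°an = −0.121 − (−0.241) = +0.120 V; n = 2.
For the overall reaction Pb^2+(aq) + Ni(s) → Pb(s) + Ni^2+(aq), Q = [Ni^2+(aq)] / [Pb^2+(aq)] = 0.00578, giving log Q = −2.238.
E = E° − (0.0592/n)·log Q = +0.120 − (0.0592/2)(−2.238) = +0.186 V.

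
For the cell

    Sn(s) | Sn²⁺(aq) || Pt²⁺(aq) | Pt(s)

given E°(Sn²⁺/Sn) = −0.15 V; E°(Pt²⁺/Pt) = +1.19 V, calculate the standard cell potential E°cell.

By convention the left-hand electrode in cell notation is the anode (oxidation) and the right-hand electrode is the cathode (reduction).
E°cell = E°(right) − E°(left) = +1.19 − (−0.15) = +1.34 V.

+1.34 V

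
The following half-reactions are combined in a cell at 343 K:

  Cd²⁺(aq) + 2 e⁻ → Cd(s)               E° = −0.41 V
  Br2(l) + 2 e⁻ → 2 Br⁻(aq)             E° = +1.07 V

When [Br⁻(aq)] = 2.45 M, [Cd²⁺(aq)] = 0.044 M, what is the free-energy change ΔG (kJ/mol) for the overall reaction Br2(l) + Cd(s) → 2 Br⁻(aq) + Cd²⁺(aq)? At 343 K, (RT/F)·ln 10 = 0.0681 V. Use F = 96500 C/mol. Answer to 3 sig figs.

The standard cell potential is +1.07 − (−0.41) = +1.48 V, with n = 2 electrons in the balanced equation.
The reaction quotient is [Br⁻(aq)]^2·[Cd²⁺(aq)] = 0.264; by Nernst, E = +1.48 − (0.0681/2)(−0.578) = +1.4997 V.
ΔG = −nFE = −(2)(96500)(+1.4997) J/mol = −289 kJ/mol.

−289 kJ/mol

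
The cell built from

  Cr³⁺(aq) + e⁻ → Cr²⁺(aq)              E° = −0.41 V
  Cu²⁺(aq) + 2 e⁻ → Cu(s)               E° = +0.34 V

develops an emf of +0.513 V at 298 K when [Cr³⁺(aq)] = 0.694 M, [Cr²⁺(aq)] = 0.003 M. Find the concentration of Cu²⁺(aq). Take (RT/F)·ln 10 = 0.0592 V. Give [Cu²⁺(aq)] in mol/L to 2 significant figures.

With Cu²⁺/Cu at the cathode and Cr³⁺/Cr²⁺ at the anode, E°cell = +0.34 − (−0.41) = +0.75 V (n = 2).
Since E = E° − (0.0592/n)·log Q, log Q = n(E° − E)/0.0592 = 8.007.
Balancing electrons gives Cu²⁺(aq) + 2 Cr²⁺(aq) → Cu(s) + 2 Cr³⁺(aq); thus Q = [Cr³⁺(aq)]^2 / ([Cu²⁺(aq)]·[Cr²⁺(aq)]^2).
Isolating [Cu²⁺(aq)] in Q = 10^{8.007} yields log [Cu²⁺(aq)] = −3.279, i.e. 0.00053 M.

0.00053 M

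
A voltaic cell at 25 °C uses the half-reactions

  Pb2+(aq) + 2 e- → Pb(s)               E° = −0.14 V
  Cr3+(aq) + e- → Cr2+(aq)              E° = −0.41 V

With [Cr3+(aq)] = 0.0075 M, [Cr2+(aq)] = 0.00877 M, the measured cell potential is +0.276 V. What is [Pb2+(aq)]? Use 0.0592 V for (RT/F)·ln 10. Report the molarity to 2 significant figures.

1.2 M

Pb²⁺/Pb is the cathode (higher E°); E°cell = −0.14 − (−0.41) = +0.27 V with n = 2.
Rearranging E = E° − (0.0592/n)·log Q gives log Q = 2(+0.27 − (+0.276))/0.0592 = −0.203.
For Pb2+(aq) + 2 Cr2+(aq) → Pb(s) + 2 Cr3+(aq), the reaction quotient is Q = [Cr3+(aq)]^2 / ([Pb2+(aq)]·[Cr2+(aq)]^2).
Isolating [Pb2+(aq)] in Q = 10^{−0.203} yields log [Pb2+(aq)] = 0.067, i.e. 1.2 M.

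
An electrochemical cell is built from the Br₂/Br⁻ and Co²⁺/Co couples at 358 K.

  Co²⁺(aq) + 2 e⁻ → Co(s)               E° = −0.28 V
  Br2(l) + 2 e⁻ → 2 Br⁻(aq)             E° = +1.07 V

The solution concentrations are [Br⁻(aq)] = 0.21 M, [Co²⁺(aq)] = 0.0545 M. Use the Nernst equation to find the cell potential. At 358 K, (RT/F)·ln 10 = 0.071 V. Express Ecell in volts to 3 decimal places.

+1.443 V

The Br₂/Br⁻ couple has the more positive E°, so it is the cathode; Co²⁺/Co is the anode.
E°cell = +1.07 − (−0.28) = +1.35 V, with n = 2 electrons transferred.
The balanced reaction is Br2(l) + Co(s) → 2 Br⁻(aq) + Co²⁺(aq), so Q = [Br⁻(aq)]^2·[Co²⁺(aq)] = 0.0024 and log Q = −2.619.
E = E° − (0.071/n)·log Q = +1.35 − (0.071/2)(−2.619) = +1.443 V.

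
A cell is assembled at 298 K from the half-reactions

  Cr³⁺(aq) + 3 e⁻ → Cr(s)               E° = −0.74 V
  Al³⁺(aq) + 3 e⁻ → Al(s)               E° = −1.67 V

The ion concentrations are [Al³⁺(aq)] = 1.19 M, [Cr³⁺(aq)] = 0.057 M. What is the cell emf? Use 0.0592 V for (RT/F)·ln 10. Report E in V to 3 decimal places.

+0.904 V

Cr³⁺/Cr is reduced (cathode, E° = −0.74 V) and Al³⁺/Al is oxidized (anode).
E°cell = E°cat − E°an = −0.74 − (−1.67) = +0.93 V; n = 3.
The balanced reaction is Cr³⁺(aq) + Al(s) → Cr(s) + Al³⁺(aq), so Q = [Al³⁺(aq)] / [Cr³⁺(aq)] = 20.9 and log Q = 1.320.
E = E° − (0.0592/n)·log Q = +0.93 − (0.0592/3)(1.320) = +0.904 V.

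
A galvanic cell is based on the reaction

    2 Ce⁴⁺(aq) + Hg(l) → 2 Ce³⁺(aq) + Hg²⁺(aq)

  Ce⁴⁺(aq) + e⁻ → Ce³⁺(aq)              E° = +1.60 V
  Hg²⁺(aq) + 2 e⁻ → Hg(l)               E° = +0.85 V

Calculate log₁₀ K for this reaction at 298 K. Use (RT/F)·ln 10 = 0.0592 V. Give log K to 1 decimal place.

The Ce⁴⁺/Ce³⁺ couple is reduced (cathode); E°cell = +1.60 − (+0.85) = +0.75 V with n = 2.
At equilibrium E = 0, so log K = nE°cell / 0.0592 = (2)(+0.75) / 0.0592 = 25.3.

log K = 25.3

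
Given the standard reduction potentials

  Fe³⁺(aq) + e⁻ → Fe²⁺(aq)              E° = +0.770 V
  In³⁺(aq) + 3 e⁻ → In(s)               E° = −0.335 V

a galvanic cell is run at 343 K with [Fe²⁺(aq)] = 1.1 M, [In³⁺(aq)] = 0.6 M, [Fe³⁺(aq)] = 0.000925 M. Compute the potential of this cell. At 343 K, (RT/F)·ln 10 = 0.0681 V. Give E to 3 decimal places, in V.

+0.901 V

Fe³⁺/Fe²⁺ is reduced (cathode, E° = +0.770 V) and In³⁺/In is oxidized (anode).
E°cell = +0.770 − (−0.335) = +1.105 V, with n = 3 electrons transferred.
The balanced reaction is 3 Fe³⁺(aq) + In(s) → 3 Fe²⁺(aq) + In³⁺(aq), so Q = ([Fe²⁺(aq)]^3·[In³⁺(aq)]) / [Fe³⁺(aq)]^3 = 1.01×10^9 and log Q = 9.004.
By the Nernst equation, E = +1.105 − (0.0681/3)·(9.004) = +0.901 V.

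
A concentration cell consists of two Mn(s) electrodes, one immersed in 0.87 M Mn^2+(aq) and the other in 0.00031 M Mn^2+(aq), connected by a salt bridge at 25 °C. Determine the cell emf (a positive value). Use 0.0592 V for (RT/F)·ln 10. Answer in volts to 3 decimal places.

For a concentration cell E°cell = 0, since both electrodes use the same couple.
The compartment with the higher Mn^2+(aq) concentration (0.87 M) acts as the cathode; ions are reduced there and produced at the dilute (0.00031 M) anode.
With n = 2, Ecell = −(0.0592/2)·log([dilute]/[conc]) = −(0.0592/2)·log(0.00031/0.87) = +0.102 V.

0.102 V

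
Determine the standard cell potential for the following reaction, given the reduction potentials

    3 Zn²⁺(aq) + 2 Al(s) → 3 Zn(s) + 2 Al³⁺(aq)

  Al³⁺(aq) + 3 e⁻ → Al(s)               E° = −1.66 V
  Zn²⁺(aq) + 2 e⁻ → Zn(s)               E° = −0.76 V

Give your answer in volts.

+0.90 V

In the reaction as written, Zn²⁺(aq) is reduced (cathode) and Al³⁺(aq) is produced by oxidation at the anode.
E°cell = E°(cathode) − E°(anode) = −0.76 − (−1.66) = +0.90 V.
The positive value indicates the reaction is spontaneous as written.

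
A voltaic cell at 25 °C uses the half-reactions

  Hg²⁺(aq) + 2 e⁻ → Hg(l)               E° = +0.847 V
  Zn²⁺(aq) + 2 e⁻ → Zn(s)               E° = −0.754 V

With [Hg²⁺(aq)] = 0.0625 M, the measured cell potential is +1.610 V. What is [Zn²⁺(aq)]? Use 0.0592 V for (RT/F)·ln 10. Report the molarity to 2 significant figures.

0.031 M

The Hg²⁺/Hg couple has the larger reduction potential, so it is the cathode: E°cell = +0.847 − (−0.754) = +1.601 V and n = 2.
Since E = E° − (0.0592/n)·log Q, log Q = n(E° − E)/0.0592 = −0.304.
The balanced reaction is Hg²⁺(aq) + Zn(s) → Hg(l) + Zn²⁺(aq), so Q = [Zn²⁺(aq)] / [Hg²⁺(aq)].
Solving for the unknown gives log [Zn²⁺(aq)] = −1.508, so [Zn²⁺(aq)] ≈ 0.031 M.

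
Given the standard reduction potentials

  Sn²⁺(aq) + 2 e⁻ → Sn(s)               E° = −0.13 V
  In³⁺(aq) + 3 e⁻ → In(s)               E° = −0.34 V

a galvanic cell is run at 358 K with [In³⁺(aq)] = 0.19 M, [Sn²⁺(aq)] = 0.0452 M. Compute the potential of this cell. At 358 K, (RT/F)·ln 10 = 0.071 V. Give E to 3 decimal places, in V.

+0.179 V

The Sn²⁺/Sn couple has the more positive E°, so it is the cathode; In³⁺/In is the anode.
The standard potential is −0.13 − (−0.34) = +0.21 V and the balanced reaction transfers n = 6 electrons.
Balancing gives 3 Sn²⁺(aq) + 2 In(s) → 3 Sn(s) + 2 In³⁺(aq); hence Q = [In³⁺(aq)]^2 / [Sn²⁺(aq)]^3 = 391 (log Q = 2.592).
Applying E = E° − (RT ln10/nF)·log Q gives +0.21 − (0.071/6)(2.592) = +0.179 V.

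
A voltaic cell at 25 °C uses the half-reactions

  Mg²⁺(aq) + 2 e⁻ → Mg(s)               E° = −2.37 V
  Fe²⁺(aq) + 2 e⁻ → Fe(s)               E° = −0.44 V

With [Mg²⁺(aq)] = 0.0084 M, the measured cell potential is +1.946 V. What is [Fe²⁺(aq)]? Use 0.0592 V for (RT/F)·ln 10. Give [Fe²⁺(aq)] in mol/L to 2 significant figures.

0.029 M

Fe²⁺/Fe is the cathode (higher E°); E°cell = −0.44 − (−2.37) = +1.93 V with n = 2.
From the Nernst equation, log Q = n(E° − E)/0.0592 = 2·(+1.93 − (+1.946))/0.0592 = −0.541.
Balancing electrons gives Fe²⁺(aq) + Mg(s) → Fe(s) + Mg²⁺(aq); thus Q = [Mg²⁺(aq)] / [Fe²⁺(aq)].
Substituting the known concentrations and solving, log [Fe²⁺(aq)] = −1.535 and [Fe²⁺(aq)] = 0.029 M.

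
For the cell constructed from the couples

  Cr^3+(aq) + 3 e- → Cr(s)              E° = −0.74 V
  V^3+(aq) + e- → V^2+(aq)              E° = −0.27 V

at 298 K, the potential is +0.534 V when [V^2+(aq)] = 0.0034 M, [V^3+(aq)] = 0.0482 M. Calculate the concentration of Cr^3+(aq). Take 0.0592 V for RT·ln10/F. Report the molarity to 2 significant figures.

1.6 M

V³⁺/V²⁺ is the cathode (higher E°); E°cell = −0.27 − (−0.74) = +0.47 V with n = 3.
Rearranging E = E° − (0.0592/n)·log Q gives log Q = 3(+0.47 − (+0.534))/0.0592 = −3.243.
For 3 V^3+(aq) + Cr(s) → 3 V^2+(aq) + Cr^3+(aq), the reaction quotient is Q = ([V^2+(aq)]^3·[Cr^3+(aq)]) / [V^3+(aq)]^3.
Solving for the unknown gives log [Cr^3+(aq)] = 0.212, so [Cr^3+(aq)] ≈ 1.6 M.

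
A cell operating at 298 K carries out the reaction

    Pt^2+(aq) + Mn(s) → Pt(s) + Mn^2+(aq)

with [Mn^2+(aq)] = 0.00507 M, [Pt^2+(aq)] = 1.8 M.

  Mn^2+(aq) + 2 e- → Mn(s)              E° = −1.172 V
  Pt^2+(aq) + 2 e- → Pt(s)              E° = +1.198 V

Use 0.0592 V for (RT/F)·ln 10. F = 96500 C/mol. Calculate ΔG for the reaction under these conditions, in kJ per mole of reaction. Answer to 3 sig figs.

−472 kJ/mol

E°cell = +1.198 − (−1.172) = +2.370 V; the balanced reaction transfers n = 2 electrons.
The reaction quotient is [Mn^2+(aq)] / [Pt^2+(aq)] = 0.00282; by Nernst, E = +2.370 − (0.0592/2)(−2.550) = +2.4455 V.
Then ΔG = −nFE = −2 × 96500 × +2.4455 J/mol = −472 kJ/mol.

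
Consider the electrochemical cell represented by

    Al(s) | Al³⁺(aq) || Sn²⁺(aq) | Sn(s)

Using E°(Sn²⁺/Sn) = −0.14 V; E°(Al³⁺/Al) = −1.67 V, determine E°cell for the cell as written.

By convention the left-hand electrode in cell notation is the anode (oxidation) and the right-hand electrode is the cathode (reduction).
E°cell = E°(right) − E°(left) = −0.14 − (−1.67) = +1.53 V.

+1.53 V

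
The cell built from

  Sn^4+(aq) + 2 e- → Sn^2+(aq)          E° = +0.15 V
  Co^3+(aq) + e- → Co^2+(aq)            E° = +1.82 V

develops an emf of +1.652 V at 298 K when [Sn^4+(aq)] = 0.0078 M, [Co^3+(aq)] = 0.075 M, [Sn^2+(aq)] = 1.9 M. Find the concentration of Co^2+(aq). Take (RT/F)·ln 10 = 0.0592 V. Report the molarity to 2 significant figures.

2.4 M

With Co³⁺/Co²⁺ at the cathode and Sn⁴⁺/Sn²⁺ at the anode, E°cell = +1.82 − (+0.15) = +1.67 V (n = 2).
From the Nernst equation, log Q = n(E° − E)/0.0592 = 2·(+1.67 − (+1.652))/0.0592 = 0.608.
The balanced reaction is 2 Co^3+(aq) + Sn^2+(aq) → 2 Co^2+(aq) + Sn^4+(aq), so Q = ([Co^2+(aq)]^2·[Sn^4+(aq)]) / ([Co^3+(aq)]^2·[Sn^2+(aq)]).
Solving for the unknown gives log [Co^2+(aq)] = 0.372, so [Co^2+(aq)] ≈ 2.4 M.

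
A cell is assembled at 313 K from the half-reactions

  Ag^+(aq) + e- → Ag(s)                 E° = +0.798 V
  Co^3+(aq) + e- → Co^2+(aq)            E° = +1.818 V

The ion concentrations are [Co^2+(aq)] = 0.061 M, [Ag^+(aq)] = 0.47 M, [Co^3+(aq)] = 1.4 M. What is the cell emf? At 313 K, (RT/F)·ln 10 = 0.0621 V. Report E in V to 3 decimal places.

The Co³⁺/Co²⁺ couple has the more positive E°, so it is the cathode; Ag⁺/Ag is the anode.
The standard potential is +1.818 − (+0.798) = +1.020 V and the balanced reaction transfers n = 1 electron.
Balancing gives Co^3+(aq) + Ag(s) → Co^2+(aq) + Ag^+(aq); hence Q = ([Co^2+(aq)]·[Ag^+(aq)]) / [Co^3+(aq)] = 0.0205 (log Q = −1.689).
By the Nernst equation, E = +1.020 − (0.0621/1)·(−1.689) = +1.125 V.

+1.125 V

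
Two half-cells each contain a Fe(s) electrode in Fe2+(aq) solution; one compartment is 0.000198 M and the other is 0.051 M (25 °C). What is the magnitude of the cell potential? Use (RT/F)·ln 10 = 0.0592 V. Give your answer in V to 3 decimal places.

0.071 V

For a concentration cell E°cell = 0, since both electrodes use the same couple.
The compartment with the higher Fe2+(aq) concentration (0.051 M) acts as the cathode; ions are reduced there and produced at the dilute (0.000198 M) anode.
With n = 2, Ecell = −(0.0592/2)·log([dilute]/[conc]) = −(0.0592/2)·log(0.000198/0.051) = +0.071 V.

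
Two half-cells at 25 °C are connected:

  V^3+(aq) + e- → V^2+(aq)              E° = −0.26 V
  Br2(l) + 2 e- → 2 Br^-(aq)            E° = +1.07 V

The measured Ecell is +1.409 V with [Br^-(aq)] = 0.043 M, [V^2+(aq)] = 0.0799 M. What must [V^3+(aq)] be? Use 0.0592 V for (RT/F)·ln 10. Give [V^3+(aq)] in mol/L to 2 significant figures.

Br₂/Br⁻ is the cathode (higher E°); E°cell = +1.07 − (−0.26) = +1.33 V with n = 2.
Since E = E° − (0.0592/n)·log Q, log Q = n(E° − E)/0.0592 = −2.669.
The balanced reaction is Br2(l) + 2 V^2+(aq) → 2 Br^-(aq) + 2 V^3+(aq), so Q = ([Br^-(aq)]^2·[V^3+(aq)]^2) / [V^2+(aq)]^2.
Solving for the unknown gives log [V^3+(aq)] = −1.065, so [V^3+(aq)] ≈ 0.086 M.

0.086 M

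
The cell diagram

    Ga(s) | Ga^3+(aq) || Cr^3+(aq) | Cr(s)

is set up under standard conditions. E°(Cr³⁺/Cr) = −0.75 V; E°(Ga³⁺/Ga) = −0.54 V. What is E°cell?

By convention the left-hand electrode in cell notation is the anode (oxidation) and the right-hand electrode is the cathode (reduction).
E°cell = E°(right) − E°(left) = −0.75 − (−0.54) = −0.21 V.
The negative sign shows that, as written, the cell would require an external voltage to drive the reaction.

−0.21 V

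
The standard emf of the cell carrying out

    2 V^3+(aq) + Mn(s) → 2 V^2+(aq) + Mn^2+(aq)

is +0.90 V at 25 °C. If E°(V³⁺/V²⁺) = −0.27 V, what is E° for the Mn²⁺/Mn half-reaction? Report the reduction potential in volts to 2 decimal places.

−1.17 V

In the reaction as written the V³⁺/V²⁺ couple is reduced (cathode) and Mn²⁺/Mn is oxidized (anode), so E°cell = E°(V³⁺/V²⁺) − E°(Mn²⁺/Mn).
E°(Mn²⁺/Mn) = E°(cathode) − E°cell = −0.27 − (+0.90) = −1.17 V.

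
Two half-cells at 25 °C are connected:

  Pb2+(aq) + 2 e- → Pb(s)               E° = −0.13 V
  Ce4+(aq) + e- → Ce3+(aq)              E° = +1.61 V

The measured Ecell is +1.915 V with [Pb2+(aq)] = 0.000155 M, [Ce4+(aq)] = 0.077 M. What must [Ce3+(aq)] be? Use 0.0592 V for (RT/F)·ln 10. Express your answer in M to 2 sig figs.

0.0068 M

With Ce⁴⁺/Ce³⁺ at the cathode and Pb²⁺/Pb at the anode, E°cell = +1.61 − (−0.13) = +1.74 V (n = 2).
From the Nernst equation, log Q = n(E° − E)/0.0592 = 2·(+1.74 − (+1.915))/0.0592 = −5.912.
Balancing electrons gives 2 Ce4+(aq) + Pb(s) → 2 Ce3+(aq) + Pb2+(aq); thus Q = ([Ce3+(aq)]^2·[Pb2+(aq)]) / [Ce4+(aq)]^2.
Substituting the known concentrations and solving, log [Ce3+(aq)] = −2.165 and [Ce3+(aq)] = 0.0068 M.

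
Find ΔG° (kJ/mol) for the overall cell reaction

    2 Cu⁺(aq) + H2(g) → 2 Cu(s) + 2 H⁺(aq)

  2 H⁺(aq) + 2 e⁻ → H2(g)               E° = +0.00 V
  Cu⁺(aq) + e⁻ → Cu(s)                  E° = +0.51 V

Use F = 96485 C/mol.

−98.4 kJ/mol

In the reaction as written Cu⁺(aq) is reduced, so the Cu⁺/Cu couple is the cathode and 2H⁺/H₂ is the anode.
E°cell = +0.51 − (+0.00) = +0.51 V; balancing electrons gives n = 2.
ΔG° = −nFE°cell = −(2)(96485)(+0.51) J/mol = −98.4 kJ/mol.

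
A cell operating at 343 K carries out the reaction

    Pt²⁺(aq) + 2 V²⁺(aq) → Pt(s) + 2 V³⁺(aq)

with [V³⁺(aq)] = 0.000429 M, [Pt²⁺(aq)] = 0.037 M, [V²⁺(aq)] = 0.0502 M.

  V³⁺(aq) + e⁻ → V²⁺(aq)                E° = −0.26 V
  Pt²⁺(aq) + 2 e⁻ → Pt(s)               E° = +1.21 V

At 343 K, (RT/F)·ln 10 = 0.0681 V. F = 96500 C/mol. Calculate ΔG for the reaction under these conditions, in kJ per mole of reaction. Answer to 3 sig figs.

With Pt²⁺/Pt reduced at the cathode, E°cell = +1.21 − (−0.26) = +1.47 V and n = 2.
The reaction quotient is [V³⁺(aq)]^2 / ([Pt²⁺(aq)]·[V²⁺(aq)]^2) = 0.00197; by Nernst, E = +1.47 − (0.0681/2)(−2.705) = +1.5621 V.
Finally ΔG = −nFE = −(2)(96500 C/mol)(+1.5621 V) = −301 kJ/mol.

−301 kJ/mol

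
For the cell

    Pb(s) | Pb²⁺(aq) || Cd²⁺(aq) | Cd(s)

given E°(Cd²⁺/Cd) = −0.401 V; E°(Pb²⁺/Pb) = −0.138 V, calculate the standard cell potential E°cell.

By convention the left-hand electrode in cell notation is the anode (oxidation) and the right-hand electrode is the cathode (reduction).
E°cell = E°(right) − E°(left) = −0.401 − (−0.138) = −0.263 V.
The negative sign shows that, as written, the cell would require an external voltage to drive the reaction.

−0.263 V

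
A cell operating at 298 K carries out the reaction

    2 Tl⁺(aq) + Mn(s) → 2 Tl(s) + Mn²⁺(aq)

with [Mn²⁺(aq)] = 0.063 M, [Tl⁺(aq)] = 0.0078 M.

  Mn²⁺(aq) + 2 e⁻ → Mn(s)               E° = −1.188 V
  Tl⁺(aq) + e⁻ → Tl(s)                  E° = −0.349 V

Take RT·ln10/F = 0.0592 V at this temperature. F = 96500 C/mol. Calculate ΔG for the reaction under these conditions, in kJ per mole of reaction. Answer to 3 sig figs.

−145 kJ/mol

E°cell = −0.349 − (−1.188) = +0.839 V; the balanced reaction transfers n = 2 electrons.
The reaction quotient is [Mn²⁺(aq)] / [Tl⁺(aq)]^2 = 1.04×10^3; by Nernst, E = +0.839 − (0.0592/2)(3.015) = +0.7498 V.
Then ΔG = −nFE = −2 × 96500 × +0.7498 J/mol = −145 kJ/mol.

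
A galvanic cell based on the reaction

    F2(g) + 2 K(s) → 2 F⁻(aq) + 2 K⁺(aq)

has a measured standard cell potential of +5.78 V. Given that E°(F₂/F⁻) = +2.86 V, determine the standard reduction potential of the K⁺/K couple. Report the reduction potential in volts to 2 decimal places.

−2.92 V

In the reaction as written the F₂/F⁻ couple is reduced (cathode) and K⁺/K is oxidized (anode), so E°cell = E°(F₂/F⁻) − E°(K⁺/K).
E°(K⁺/K) = E°(cathode) − E°cell = +2.86 − (+5.78) = −2.92 V.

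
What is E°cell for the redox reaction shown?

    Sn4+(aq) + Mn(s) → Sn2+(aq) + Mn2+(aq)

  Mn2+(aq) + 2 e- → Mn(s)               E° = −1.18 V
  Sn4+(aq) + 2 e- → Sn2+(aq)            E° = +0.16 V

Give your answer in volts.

+1.34 V

Sn4+(aq) gains electrons, so the Sn⁴⁺/Sn²⁺ couple is the cathode; the Mn²⁺/Mn couple is the anode.
E°cell = E°(cathode) − E°(anode) = +0.16 − (−1.18) = +1.34 V.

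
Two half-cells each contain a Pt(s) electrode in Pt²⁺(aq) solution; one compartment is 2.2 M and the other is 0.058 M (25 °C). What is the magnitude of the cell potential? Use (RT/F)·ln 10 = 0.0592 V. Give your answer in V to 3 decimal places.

0.047 V

For a concentration cell E°cell = 0, since both electrodes use the same couple.
The compartment with the higher Pt²⁺(aq) concentration (2.2 M) acts as the cathode; ions are reduced there and produced at the dilute (0.058 M) anode.
With n = 2, Ecell = −(0.0592/2)·log([dilute]/[conc]) = −(0.0592/2)·log(0.058/2.2) = +0.047 V.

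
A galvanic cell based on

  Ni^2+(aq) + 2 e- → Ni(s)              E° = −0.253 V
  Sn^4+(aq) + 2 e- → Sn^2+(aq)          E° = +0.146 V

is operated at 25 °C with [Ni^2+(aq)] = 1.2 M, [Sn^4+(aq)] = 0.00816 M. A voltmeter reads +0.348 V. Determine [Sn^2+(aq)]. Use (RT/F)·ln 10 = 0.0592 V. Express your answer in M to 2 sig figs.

0.36 M

With Sn⁴⁺/Sn²⁺ at the cathode and Ni²⁺/Ni at the anode, E°cell = +0.146 − (−0.253) = +0.399 V (n = 2).
Rearranging E = E° − (0.0592/n)·log Q gives log Q = 2(+0.399 − (+0.348))/0.0592 = 1.723.
The balanced reaction is Sn^4+(aq) + Ni(s) → Sn^2+(aq) + Ni^2+(aq), so Q = ([Sn^2+(aq)]·[Ni^2+(aq)]) / [Sn^4+(aq)].
Substituting the known concentrations and solving, log [Sn^2+(aq)] = −0.444 and [Sn^2+(aq)] = 0.36 M.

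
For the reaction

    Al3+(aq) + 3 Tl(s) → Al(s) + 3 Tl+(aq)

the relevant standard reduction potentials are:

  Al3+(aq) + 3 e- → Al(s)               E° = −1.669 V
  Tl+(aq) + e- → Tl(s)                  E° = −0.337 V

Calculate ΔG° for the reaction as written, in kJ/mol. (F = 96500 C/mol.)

+386 kJ/mol

In the reaction as written Al3+(aq) is reduced, so the Al³⁺/Al couple is the cathode and Tl⁺/Tl is the anode.
E°cell = −1.669 − (−0.337) = −1.332 V; balancing electrons gives n = 3.
ΔG° = −nFE°cell = −(3)(96500)(−1.332) J/mol = +386 kJ/mol.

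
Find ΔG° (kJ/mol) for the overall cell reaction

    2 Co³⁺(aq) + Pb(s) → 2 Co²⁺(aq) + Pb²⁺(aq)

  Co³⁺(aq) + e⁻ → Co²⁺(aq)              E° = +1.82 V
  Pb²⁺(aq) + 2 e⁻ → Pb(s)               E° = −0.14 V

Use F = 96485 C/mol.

−378 kJ/mol

In the reaction as written Co³⁺(aq) is reduced, so the Co³⁺/Co²⁺ couple is the cathode and Pb²⁺/Pb is the anode.
E°cell = +1.82 − (−0.14) = +1.96 V; balancing electrons gives n = 2.
ΔG° = −nFE°cell = −(2)(96485)(+1.96) J/mol = −378 kJ/mol.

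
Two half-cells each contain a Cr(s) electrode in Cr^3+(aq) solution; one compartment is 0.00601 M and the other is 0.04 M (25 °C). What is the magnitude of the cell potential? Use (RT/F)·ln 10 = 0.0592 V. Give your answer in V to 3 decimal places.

For a concentration cell E°cell = 0, since both electrodes use the same couple.
The compartment with the higher Cr^3+(aq) concentration (0.04 M) acts as the cathode; ions are reduced there and produced at the dilute (0.00601 M) anode.
With n = 3, Ecell = −(0.0592/3)·log([dilute]/[conc]) = −(0.0592/3)·log(0.00601/0.04) = +0.016 V.

0.016 V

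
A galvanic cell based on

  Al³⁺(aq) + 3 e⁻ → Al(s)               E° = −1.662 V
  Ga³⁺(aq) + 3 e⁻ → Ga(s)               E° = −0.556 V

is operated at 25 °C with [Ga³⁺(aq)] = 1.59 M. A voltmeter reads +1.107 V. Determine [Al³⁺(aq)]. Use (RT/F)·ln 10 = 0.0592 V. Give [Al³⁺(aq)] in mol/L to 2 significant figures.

With Ga³⁺/Ga at the cathode and Al³⁺/Al at the anode, E°cell = −0.556 − (−1.662) = +1.106 V (n = 3).
From the Nernst equation, log Q = n(E° − E)/0.0592 = 3·(+1.106 − (+1.107))/0.0592 = −0.051.
Balancing electrons gives Ga³⁺(aq) + Al(s) → Ga(s) + Al³⁺(aq); thus Q = [Al³⁺(aq)] / [Ga³⁺(aq)].
Solving for the unknown gives log [Al³⁺(aq)] = 0.150, so [Al³⁺(aq)] ≈ 1.4 M.

1.4 M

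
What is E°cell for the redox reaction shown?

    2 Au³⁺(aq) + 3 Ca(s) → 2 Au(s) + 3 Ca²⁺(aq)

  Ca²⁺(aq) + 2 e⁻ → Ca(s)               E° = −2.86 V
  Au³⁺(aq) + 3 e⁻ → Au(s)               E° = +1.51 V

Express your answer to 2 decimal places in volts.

+4.37 V

In the reaction as written, Au³⁺(aq) is reduced (cathode) and Ca²⁺(aq) is produced by oxidation at the anode.
E°cell = E°(cathode) − E°(anode) = +1.51 − (−2.86) = +4.37 V.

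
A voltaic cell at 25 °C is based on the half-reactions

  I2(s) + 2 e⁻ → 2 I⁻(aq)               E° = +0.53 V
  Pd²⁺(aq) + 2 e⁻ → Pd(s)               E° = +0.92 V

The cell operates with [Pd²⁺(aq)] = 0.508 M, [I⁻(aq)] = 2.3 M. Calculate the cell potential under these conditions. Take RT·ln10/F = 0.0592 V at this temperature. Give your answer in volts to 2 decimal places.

Since E°(Pd²⁺/Pd) > E°(I₂/I⁻), Pd²⁺/Pd serves as the cathode.
E°cell = E°cat − E°an = +0.92 − (+0.53) = +0.39 V; n = 2.
Balancing gives Pd²⁺(aq) + 2 I⁻(aq) → Pd(s) + I2(s); hence Q = 1 / ([Pd²⁺(aq)]·[I⁻(aq)]^2) = 0.372 (log Q = −0.429).
E = E° − (0.0592/n)·log Q = +0.39 − (0.0592/2)(−0.429) = +0.40 V.

+0.40 V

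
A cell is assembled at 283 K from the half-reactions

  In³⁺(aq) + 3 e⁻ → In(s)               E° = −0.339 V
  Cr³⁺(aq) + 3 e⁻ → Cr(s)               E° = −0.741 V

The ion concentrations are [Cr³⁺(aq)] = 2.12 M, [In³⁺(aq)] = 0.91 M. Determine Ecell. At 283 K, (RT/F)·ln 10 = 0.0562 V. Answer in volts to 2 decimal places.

Since E°(In³⁺/In) > E°(Cr³⁺/Cr), In³⁺/In serves as the cathode.
The standard potential is −0.339 − (−0.741) = +0.402 V and the balanced reaction transfers n = 3 electrons.
Balancing gives In³⁺(aq) + Cr(s) → In(s) + Cr³⁺(aq); hence Q = [Cr³⁺(aq)] / [In³⁺(aq)] = 2.33 (log Q = 0.367).
E = E° − (0.0562/n)·log Q = +0.402 − (0.0562/3)(0.367) = +0.40 V.

+0.40 V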